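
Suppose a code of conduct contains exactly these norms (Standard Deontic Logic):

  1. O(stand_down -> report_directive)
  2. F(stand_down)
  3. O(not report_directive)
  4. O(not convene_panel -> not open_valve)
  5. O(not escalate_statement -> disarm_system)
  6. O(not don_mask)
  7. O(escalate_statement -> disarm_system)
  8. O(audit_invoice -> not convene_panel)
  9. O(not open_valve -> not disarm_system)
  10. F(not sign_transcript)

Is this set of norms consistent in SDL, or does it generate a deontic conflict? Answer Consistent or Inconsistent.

Consistent

Premise 1 is O(stand_down -> report_directive), but O(stand_down) is not derivable from the premises, so it does not yield O(report_directive).
So O(report_directive) is not derivable, and the apparent clash with O(not report_directive) does not arise.
A world satisfying every obligation exists (e.g. audit_invoice=false, convene_panel=true, disarm_system=true, don_mask=false, escalate_statement=false, open_valve=true, report_directive=false, sign_transcript=true, stand_down=false); no atom is both obligatory and forbidden, so the set is consistent.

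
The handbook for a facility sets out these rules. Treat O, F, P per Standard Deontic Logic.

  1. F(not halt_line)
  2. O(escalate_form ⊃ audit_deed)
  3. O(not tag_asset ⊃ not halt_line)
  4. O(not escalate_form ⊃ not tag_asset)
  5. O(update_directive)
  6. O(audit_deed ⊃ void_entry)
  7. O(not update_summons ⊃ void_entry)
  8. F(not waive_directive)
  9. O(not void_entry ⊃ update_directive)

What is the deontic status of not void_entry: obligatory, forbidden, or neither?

Forbidden

Premise 1, F(not halt_line), is equivalent to O(halt_line).
Premise 3 is O(not tag_asset ⊃ not halt_line); contrapositively O(halt_line ⊃ tag_asset). Since O(halt_line) holds, K gives O(tag_asset).
The contrapositive of premise 4 (O(not escalate_form ⊃ not tag_asset)) is O(tag_asset ⊃ escalate_form), and O(tag_asset) is already established, so O(escalate_form).
From O(escalate_form) and premise 2, O(escalate_form ⊃ audit_deed), we obtain O(audit_deed).
Premise 6 is O(audit_deed ⊃ void_entry); since O(audit_deed), deontic closure gives O(void_entry).
Premises 5, 7, 8, 9 do not contribute to this derivation.
Thus O(void_entry), which is F(not void_entry): not void_entry is forbidden.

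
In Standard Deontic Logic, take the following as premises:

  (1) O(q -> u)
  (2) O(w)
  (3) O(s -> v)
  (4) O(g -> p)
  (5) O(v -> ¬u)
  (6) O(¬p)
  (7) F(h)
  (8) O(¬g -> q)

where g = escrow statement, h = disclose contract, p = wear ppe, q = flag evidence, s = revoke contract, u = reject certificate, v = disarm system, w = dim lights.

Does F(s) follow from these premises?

Yes

From premise 6 we have O(¬p).
Premise 4, O(g -> p), contraposes to O(¬p -> ¬g); with O(¬p) we get O(¬g).
Premise 8 is O(¬g -> q); since O(¬g), deontic closure gives O(q).
Applying K to premise 1 (O(q -> u)) and O(q) yields O(u).
The contrapositive of premise 5 (O(v -> ¬u)) is O(u -> ¬v), and O(u) is already established, so O(¬v).
Premise 3, O(s -> v), contraposes to O(¬v -> ¬s); with O(¬v) we get O(¬s).
Premises 2, 7 do not contribute to this derivation.
So O(¬s) holds, i.e. F(s). The claim follows.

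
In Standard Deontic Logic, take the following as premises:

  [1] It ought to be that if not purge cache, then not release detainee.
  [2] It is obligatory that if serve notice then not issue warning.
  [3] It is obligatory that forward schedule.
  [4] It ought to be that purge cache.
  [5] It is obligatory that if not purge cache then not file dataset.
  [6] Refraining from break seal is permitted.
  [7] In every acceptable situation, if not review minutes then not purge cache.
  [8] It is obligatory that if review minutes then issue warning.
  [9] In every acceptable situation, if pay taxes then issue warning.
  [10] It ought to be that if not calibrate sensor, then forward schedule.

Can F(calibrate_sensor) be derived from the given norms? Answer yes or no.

No

Premise 10 is O(¬calibrate_sensor → forward_schedule); even if O(forward_schedule) held, inferring O(¬calibrate_sensor) would be affirming the consequent — invalid.
No other premise forces O(¬calibrate_sensor). An ideal world satisfying every premise can still have calibrate_sensor true, so F(calibrate_sensor) is not derivable.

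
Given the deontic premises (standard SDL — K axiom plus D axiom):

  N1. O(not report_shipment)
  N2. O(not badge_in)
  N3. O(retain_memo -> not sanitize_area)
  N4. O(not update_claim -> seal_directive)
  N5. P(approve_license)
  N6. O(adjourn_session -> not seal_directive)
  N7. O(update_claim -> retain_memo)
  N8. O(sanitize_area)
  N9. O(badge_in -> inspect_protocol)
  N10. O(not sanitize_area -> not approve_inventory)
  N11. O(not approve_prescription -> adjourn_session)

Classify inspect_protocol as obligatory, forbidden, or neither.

Neither

Premise 9 is O(badge_in -> inspect_protocol), but O(badge_in) is not derivable from the premises, so it does not yield O(inspect_protocol).
No premise or chain of K-axiom applications forces O(inspect_protocol), and none forces O(not inspect_protocol). So inspect_protocol is neither obligatory nor forbidden under these norms.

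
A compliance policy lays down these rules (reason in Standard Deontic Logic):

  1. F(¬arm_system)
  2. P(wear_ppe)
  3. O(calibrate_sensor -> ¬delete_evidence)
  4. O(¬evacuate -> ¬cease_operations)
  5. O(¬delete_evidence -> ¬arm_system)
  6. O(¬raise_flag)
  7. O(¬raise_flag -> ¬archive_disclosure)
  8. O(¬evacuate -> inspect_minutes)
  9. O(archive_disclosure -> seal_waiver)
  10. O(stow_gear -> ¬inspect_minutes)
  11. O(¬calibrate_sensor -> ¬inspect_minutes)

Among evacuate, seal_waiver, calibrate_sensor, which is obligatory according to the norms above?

Premise 1, F(¬arm_system), is equivalent to O(arm_system).
Premise 5 is O(¬delete_evidence -> ¬arm_system); contrapositively O(arm_system -> delete_evidence). Since O(arm_system) holds, K gives O(delete_evidence).
Premise 3 is O(calibrate_sensor -> ¬delete_evidence); contrapositively O(delete_evidence -> ¬calibrate_sensor). Since O(delete_evidence) holds, K gives O(¬calibrate_sensor).
With premise 11, O(¬calibrate_sensor -> ¬inspect_minutes), the K-axiom yields O(¬inspect_minutes).
Premise 8, O(¬evacuate -> inspect_minutes), contraposes to O(¬inspect_minutes -> evacuate); with O(¬inspect_minutes) we get O(evacuate).
So O(evacuate) holds — evacuate is obligatory. None of the other listed options is made obligatory by any chain of premises.

evacuate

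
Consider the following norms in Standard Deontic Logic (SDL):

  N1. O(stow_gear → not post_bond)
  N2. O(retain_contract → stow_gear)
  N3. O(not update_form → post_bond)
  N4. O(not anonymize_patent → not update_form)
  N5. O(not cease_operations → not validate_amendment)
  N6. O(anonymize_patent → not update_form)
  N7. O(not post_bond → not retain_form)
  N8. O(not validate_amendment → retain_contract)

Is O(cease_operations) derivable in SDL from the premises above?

By case analysis on not anonymize_patent: premise 4 gives O(not anonymize_patent → not update_form) and premise 6 gives O(anonymize_patent → not update_form), so O(not update_form) either way.
Applying K to premise 3 (O(not update_form → post_bond)) and O(not update_form) yields O(post_bond).
Premise 1, O(stow_gear → not post_bond), contraposes to O(post_bond → not stow_gear); with O(post_bond) we get O(not stow_gear).
Premise 2, O(retain_contract → stow_gear), contraposes to O(not stow_gear → not retain_contract); with O(not stow_gear) we get O(not retain_contract).
The contrapositive of premise 8 (O(not validate_amendment → retain_contract)) is O(not retain_contract → validate_amendment), and O(not retain_contract) is already established, so O(validate_amendment).
The contrapositive of premise 5 (O(not cease_operations → not validate_amendment)) is O(validate_amendment → cease_operations), and O(validate_amendment) is already established, so O(cease_operations).
Premise 7 does not contribute to this derivation.
So O(cease_operations) follows.

Yes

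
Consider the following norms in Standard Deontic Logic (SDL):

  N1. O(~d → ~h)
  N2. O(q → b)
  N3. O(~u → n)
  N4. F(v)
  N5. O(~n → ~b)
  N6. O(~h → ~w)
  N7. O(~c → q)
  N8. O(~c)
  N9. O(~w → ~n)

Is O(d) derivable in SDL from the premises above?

Yes

Premise 8 states O(~c) outright.
With premise 7, O(~c → q), the K-axiom yields O(q).
Applying K to premise 2 (O(q → b)) and O(q) yields O(b).
Premise 5 is O(~n → ~b); contrapositively O(b → n). Since O(b) holds, K gives O(n).
Premise 9 is O(~w → ~n); contrapositively O(n → w). Since O(n) holds, K gives O(w).
Premise 6 is O(~h → ~w); contrapositively O(w → h). Since O(w) holds, K gives O(h).
Premise 1 is O(~d → ~h); contrapositively O(h → d). Since O(h) holds, K gives O(d).
Premises 3, 4 do not contribute to this derivation.
So O(d) follows.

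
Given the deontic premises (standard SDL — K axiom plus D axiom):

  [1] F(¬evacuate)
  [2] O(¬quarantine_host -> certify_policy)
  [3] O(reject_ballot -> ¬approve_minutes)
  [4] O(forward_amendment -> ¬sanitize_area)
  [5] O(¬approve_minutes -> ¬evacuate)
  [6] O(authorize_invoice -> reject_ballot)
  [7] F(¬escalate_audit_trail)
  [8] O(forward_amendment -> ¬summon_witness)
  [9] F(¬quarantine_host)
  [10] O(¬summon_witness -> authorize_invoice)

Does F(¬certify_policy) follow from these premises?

Premise 2 is O(¬quarantine_host -> certify_policy), but O(¬quarantine_host) is not derivable from the premises, so it does not yield O(certify_policy).
No other premise forces O(certify_policy). An ideal world satisfying every premise can still have ¬certify_policy true, so F(¬certify_policy) is not derivable.

No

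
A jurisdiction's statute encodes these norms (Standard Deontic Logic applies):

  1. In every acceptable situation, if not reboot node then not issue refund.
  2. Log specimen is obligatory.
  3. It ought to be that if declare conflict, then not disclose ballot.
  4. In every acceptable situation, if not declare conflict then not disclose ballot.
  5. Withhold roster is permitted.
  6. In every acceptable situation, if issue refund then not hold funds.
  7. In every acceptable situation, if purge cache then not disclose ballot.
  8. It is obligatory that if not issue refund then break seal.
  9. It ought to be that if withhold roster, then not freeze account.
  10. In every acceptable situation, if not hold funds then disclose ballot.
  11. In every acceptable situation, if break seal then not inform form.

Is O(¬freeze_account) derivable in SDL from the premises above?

No

Premise 9 is O(withhold_roster → ¬freeze_account), but O(withhold_roster) is not derivable from the premises (the permission P(withhold_roster) asserts only ¬O(¬withhold_roster), not O(withhold_roster)), so it does not yield O(¬freeze_account).
No other premise forces O(¬freeze_account). An ideal world satisfying every premise can still have ¬freeze_account false, so O(¬freeze_account) is not derivable.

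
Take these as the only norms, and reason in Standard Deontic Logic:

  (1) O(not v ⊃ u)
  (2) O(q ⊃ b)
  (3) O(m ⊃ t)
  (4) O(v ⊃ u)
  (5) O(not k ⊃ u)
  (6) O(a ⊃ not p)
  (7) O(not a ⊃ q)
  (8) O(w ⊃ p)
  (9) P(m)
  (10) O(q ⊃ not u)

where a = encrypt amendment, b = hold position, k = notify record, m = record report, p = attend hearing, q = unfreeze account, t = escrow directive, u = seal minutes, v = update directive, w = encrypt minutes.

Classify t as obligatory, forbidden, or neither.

Premise 3 is O(m ⊃ t), but O(m) is not derivable from the premises (the permission P(m) asserts only not O(not m), not O(m)), so it does not yield O(t).
No premise or chain of K-axiom applications forces O(t), and none forces O(not t). So t is neither obligatory nor forbidden under these norms.

Neither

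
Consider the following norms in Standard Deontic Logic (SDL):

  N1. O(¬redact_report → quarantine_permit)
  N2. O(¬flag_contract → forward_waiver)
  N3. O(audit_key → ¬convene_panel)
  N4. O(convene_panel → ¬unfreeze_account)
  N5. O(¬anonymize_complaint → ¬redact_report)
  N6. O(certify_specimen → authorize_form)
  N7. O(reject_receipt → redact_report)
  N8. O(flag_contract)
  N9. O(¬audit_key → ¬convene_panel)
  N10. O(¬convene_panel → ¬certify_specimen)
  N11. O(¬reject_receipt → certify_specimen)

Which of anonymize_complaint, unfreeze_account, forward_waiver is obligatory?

anonymize_complaint

Premises 3 and 9 cover both cases: O(audit_key → ¬convene_panel) and O(¬audit_key → ¬convene_panel). Since audit_key ∨ ¬audit_key is a tautology, O(¬convene_panel) follows.
Premise 10 is O(¬convene_panel → ¬certify_specimen); since O(¬convene_panel), deontic closure gives O(¬certify_specimen).
The contrapositive of premise 11 (O(¬reject_receipt → certify_specimen)) is O(¬certify_specimen → reject_receipt), and O(¬certify_specimen) is already established, so O(reject_receipt).
Premise 7 is O(reject_receipt → redact_report); since O(reject_receipt), deontic closure gives O(redact_report).
Premise 5, O(¬anonymize_complaint → ¬redact_report), contraposes to O(redact_report → anonymize_complaint); with O(redact_report) we get O(anonymize_complaint).
So O(anonymize_complaint) holds — anonymize_complaint is obligatory. None of the other listed options is made obligatory by any chain of premises.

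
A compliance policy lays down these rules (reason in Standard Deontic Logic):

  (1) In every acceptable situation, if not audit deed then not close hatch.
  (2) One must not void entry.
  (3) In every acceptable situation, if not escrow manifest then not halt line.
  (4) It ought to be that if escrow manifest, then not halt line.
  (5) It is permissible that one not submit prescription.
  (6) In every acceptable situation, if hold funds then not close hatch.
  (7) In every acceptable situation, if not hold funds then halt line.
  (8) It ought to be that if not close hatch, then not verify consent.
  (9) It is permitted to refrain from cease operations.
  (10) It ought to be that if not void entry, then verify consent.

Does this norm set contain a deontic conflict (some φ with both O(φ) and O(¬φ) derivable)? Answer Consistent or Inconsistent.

By case analysis on ¬escrow_manifest: premise 3 gives O(¬escrow_manifest → ¬halt_line) and premise 4 gives O(escrow_manifest → ¬halt_line), so O(¬halt_line) either way.
The contrapositive of premise 7 (O(¬hold_funds → halt_line)) is O(¬halt_line → hold_funds), and O(¬halt_line) is already established, so O(hold_funds).
Premise 6 is O(hold_funds → ¬close_hatch); since O(hold_funds), deontic closure gives O(¬close_hatch).
From O(¬close_hatch) and premise 8, O(¬close_hatch → ¬verify_consent), we obtain O(¬verify_consent).
Premise 10 is O(¬void_entry → verify_consent); contrapositively O(¬verify_consent → void_entry). Since O(¬verify_consent) holds, K gives O(void_entry).
However, F(void_entry) at premise 2 amounts to O(¬void_entry).
We now have both O(void_entry) and O(¬void_entry) — void_entry is simultaneously obligatory and forbidden, violating the D-axiom.

Inconsistent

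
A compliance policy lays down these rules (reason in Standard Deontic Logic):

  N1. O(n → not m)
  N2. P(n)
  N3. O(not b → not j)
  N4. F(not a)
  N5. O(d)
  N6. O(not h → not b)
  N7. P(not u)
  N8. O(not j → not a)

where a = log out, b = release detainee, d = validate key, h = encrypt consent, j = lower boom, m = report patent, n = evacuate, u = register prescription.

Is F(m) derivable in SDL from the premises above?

Premise 1 is O(n → not m), but O(n) is not derivable from the premises (the permission P(n) asserts only not O(not n), not O(n)), so it does not yield O(not m).
No other premise forces O(not m). An ideal world satisfying every premise can still have m true, so F(m) is not derivable.

No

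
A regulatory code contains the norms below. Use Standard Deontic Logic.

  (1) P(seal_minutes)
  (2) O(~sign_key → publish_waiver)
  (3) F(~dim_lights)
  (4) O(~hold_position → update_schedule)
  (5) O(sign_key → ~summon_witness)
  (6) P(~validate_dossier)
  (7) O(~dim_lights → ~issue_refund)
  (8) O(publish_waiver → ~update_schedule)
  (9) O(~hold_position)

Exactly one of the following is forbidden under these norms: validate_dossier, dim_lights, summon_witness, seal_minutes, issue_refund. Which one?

From premise 9 we have O(~hold_position).
Premise 4 is O(~hold_position → update_schedule); since O(~hold_position), deontic closure gives O(update_schedule).
Premise 8, O(publish_waiver → ~update_schedule), contraposes to O(update_schedule → ~publish_waiver); with O(update_schedule) we get O(~publish_waiver).
Premise 2 is O(~sign_key → publish_waiver); contrapositively O(~publish_waiver → sign_key). Since O(~publish_waiver) holds, K gives O(sign_key).
Premise 5 is O(sign_key → ~summon_witness); since O(sign_key), deontic closure gives O(~summon_witness).
So O(~summon_witness) holds, i.e. summon_witness is forbidden. None of the other listed options is forbidden under the premises.

summon_witness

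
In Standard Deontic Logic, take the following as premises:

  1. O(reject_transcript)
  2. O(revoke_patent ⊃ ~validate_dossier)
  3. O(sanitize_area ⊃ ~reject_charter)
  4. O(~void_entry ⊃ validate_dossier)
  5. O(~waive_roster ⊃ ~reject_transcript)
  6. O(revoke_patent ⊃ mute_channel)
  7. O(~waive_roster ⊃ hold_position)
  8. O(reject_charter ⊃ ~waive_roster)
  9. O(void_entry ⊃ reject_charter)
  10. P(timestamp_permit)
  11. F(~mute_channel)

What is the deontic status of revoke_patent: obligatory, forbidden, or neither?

Forbidden

Premise 1 gives O(reject_transcript).
Premise 5 is O(~waive_roster ⊃ ~reject_transcript); contrapositively O(reject_transcript ⊃ waive_roster). Since O(reject_transcript) holds, K gives O(waive_roster).
Premise 8, O(reject_charter ⊃ ~waive_roster), contraposes to O(waive_roster ⊃ ~reject_charter); with O(waive_roster) we get O(~reject_charter).
Premise 9, O(void_entry ⊃ reject_charter), contraposes to O(~reject_charter ⊃ ~void_entry); with O(~reject_charter) we get O(~void_entry).
From O(~void_entry) and premise 4, O(~void_entry ⊃ validate_dossier), we obtain O(validate_dossier).
Premise 2 is O(revoke_patent ⊃ ~validate_dossier); contrapositively O(validate_dossier ⊃ ~revoke_patent). Since O(validate_dossier) holds, K gives O(~revoke_patent).
Premises 3, 6, 7, 10, 11 do not contribute to this derivation.
Thus O(~revoke_patent), which is F(revoke_patent): revoke_patent is forbidden.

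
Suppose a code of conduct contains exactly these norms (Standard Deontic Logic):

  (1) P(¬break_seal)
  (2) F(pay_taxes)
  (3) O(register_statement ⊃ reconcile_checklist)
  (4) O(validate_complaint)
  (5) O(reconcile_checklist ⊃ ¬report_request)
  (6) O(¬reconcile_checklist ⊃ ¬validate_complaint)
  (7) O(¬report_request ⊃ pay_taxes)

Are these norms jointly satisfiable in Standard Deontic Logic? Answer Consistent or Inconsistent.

Inconsistent

From premise 4 we have O(validate_complaint).
Premise 6 is O(¬reconcile_checklist ⊃ ¬validate_complaint); contrapositively O(validate_complaint ⊃ reconcile_checklist). Since O(validate_complaint) holds, K gives O(reconcile_checklist).
Applying K to premise 5 (O(reconcile_checklist ⊃ ¬report_request)) and O(reconcile_checklist) yields O(¬report_request).
With premise 7, O(¬report_request ⊃ pay_taxes), the K-axiom yields O(pay_taxes).
Yet premise 2 is F(pay_taxes), i.e. O(¬pay_taxes).
We now have both O(pay_taxes) and O(¬pay_taxes) — pay_taxes is simultaneously obligatory and forbidden, violating the D-axiom.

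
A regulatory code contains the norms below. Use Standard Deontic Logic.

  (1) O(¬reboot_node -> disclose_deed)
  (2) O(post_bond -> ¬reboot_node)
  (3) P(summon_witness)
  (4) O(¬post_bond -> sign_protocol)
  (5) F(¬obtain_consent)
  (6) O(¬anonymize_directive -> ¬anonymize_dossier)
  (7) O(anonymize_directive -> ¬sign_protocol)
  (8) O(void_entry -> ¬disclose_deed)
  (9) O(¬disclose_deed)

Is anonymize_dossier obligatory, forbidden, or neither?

Forbidden

Premise 9 gives O(¬disclose_deed).
Premise 1 is O(¬reboot_node -> disclose_deed); contrapositively O(¬disclose_deed -> reboot_node). Since O(¬disclose_deed) holds, K gives O(reboot_node).
Premise 2 is O(post_bond -> ¬reboot_node); contrapositively O(reboot_node -> ¬post_bond). Since O(reboot_node) holds, K gives O(¬post_bond).
Applying K to premise 4 (O(¬post_bond -> sign_protocol)) and O(¬post_bond) yields O(sign_protocol).
The contrapositive of premise 7 (O(anonymize_directive -> ¬sign_protocol)) is O(sign_protocol -> ¬anonymize_directive), and O(sign_protocol) is already established, so O(¬anonymize_directive).
Premise 6 is O(¬anonymize_directive -> ¬anonymize_dossier); since O(¬anonymize_directive), deontic closure gives O(¬anonymize_dossier).
Premises 3, 5, 8 do not contribute to this derivation.
Thus O(¬anonymize_dossier), which is F(anonymize_dossier): anonymize_dossier is forbidden.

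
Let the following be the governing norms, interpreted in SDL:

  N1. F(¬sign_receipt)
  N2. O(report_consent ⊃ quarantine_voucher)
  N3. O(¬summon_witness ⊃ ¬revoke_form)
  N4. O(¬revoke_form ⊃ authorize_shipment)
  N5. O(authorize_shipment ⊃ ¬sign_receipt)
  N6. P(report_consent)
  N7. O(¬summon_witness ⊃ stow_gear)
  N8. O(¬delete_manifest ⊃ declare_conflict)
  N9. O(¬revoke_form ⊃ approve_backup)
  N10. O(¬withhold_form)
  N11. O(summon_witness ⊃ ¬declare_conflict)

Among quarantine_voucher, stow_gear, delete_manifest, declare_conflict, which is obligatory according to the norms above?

delete_manifest

Premise 1, F(¬sign_receipt), is equivalent to O(sign_receipt).
Premise 5 is O(authorize_shipment ⊃ ¬sign_receipt); contrapositively O(sign_receipt ⊃ ¬authorize_shipment). Since O(sign_receipt) holds, K gives O(¬authorize_shipment).
Premise 4 is O(¬revoke_form ⊃ authorize_shipment); contrapositively O(¬authorize_shipment ⊃ revoke_form). Since O(¬authorize_shipment) holds, K gives O(revoke_form).
The contrapositive of premise 3 (O(¬summon_witness ⊃ ¬revoke_form)) is O(revoke_form ⊃ summon_witness), and O(revoke_form) is already established, so O(summon_witness).
Applying K to premise 11 (O(summon_witness ⊃ ¬declare_conflict)) and O(summon_witness) yields O(¬declare_conflict).
The contrapositive of premise 8 (O(¬delete_manifest ⊃ declare_conflict)) is O(¬declare_conflict ⊃ delete_manifest), and O(¬declare_conflict) is already established, so O(delete_manifest).
So O(delete_manifest) holds — delete_manifest is obligatory. None of the other listed options is made obligatory by any chain of premises.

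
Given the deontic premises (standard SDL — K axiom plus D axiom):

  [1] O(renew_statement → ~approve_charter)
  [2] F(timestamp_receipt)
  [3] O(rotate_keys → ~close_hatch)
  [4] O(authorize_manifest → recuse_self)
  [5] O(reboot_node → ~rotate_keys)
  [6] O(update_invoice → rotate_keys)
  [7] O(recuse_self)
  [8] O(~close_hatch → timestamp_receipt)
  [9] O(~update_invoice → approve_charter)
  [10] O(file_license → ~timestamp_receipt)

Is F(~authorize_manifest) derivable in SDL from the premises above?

No

Premise 4 is O(authorize_manifest → recuse_self); even if O(recuse_self) held, inferring O(authorize_manifest) would be affirming the consequent — invalid.
No other premise forces O(authorize_manifest). An ideal world satisfying every premise can still have ~authorize_manifest true, so F(~authorize_manifest) is not derivable.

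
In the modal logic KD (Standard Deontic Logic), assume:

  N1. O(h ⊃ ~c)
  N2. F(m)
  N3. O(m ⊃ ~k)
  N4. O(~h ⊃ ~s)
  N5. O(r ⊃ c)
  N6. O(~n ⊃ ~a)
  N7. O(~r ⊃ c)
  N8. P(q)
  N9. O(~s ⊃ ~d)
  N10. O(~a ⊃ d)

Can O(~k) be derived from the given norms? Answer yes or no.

No

Premise 3 is O(m ⊃ ~k), but O(m) is not derivable from the premises, so it does not yield O(~k).
No other premise forces O(~k). An ideal world satisfying every premise can still have ~k false, so O(~k) is not derivable.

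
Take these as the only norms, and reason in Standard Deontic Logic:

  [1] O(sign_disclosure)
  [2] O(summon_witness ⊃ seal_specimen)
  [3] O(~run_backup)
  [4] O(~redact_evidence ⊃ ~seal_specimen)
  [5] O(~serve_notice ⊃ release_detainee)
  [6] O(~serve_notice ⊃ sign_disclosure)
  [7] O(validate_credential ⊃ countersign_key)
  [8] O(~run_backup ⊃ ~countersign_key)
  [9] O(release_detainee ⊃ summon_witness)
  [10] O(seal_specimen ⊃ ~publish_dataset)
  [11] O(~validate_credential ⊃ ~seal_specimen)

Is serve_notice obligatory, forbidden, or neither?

From premise 3 we have O(~run_backup).
From O(~run_backup) and premise 8, O(~run_backup ⊃ ~countersign_key), we obtain O(~countersign_key).
The contrapositive of premise 7 (O(validate_credential ⊃ countersign_key)) is O(~countersign_key ⊃ ~validate_credential), and O(~countersign_key) is already established, so O(~validate_credential).
From O(~validate_credential) and premise 11, O(~validate_credential ⊃ ~seal_specimen), we obtain O(~seal_specimen).
Premise 2 is O(summon_witness ⊃ seal_specimen); contrapositively O(~seal_specimen ⊃ ~summon_witness). Since O(~seal_specimen) holds, K gives O(~summon_witness).
The contrapositive of premise 9 (O(release_detainee ⊃ summon_witness)) is O(~summon_witness ⊃ ~release_detainee), and O(~summon_witness) is already established, so O(~release_detainee).
The contrapositive of premise 5 (O(~serve_notice ⊃ release_detainee)) is O(~release_detainee ⊃ serve_notice), and O(~release_detainee) is already established, so O(serve_notice).
Premises 1, 4, 6, 10 do not contribute to this derivation.
Hence serve_notice is obligatory.

Obligatory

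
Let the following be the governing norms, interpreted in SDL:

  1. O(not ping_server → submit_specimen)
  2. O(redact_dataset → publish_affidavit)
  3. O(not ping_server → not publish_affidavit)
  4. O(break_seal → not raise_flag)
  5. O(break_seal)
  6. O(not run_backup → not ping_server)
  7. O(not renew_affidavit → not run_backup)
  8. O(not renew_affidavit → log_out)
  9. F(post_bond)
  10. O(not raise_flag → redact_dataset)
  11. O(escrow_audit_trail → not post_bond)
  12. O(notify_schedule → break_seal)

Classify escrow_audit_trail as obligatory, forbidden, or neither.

Neither

Premise 11 is O(escrow_audit_trail → not post_bond); even if O(not post_bond) held, inferring O(escrow_audit_trail) would be affirming the consequent — invalid.
No premise or chain of K-axiom applications forces O(escrow_audit_trail), and none forces O(not escrow_audit_trail). So escrow_audit_trail is neither obligatory nor forbidden under these norms.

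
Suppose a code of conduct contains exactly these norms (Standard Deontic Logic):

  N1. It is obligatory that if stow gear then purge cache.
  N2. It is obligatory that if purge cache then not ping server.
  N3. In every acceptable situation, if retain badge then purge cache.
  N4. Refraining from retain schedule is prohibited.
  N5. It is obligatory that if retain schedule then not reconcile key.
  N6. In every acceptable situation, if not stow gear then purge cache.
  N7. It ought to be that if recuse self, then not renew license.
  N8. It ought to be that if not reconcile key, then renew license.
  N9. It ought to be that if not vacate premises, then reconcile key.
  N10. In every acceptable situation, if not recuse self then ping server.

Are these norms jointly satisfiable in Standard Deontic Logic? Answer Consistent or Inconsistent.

Inconsistent

By case analysis on ¬stow_gear: premise 6 gives O(¬stow_gear → purge_cache) and premise 1 gives O(stow_gear → purge_cache), so O(purge_cache) either way.
With premise 2, O(purge_cache → ¬ping_server), the K-axiom yields O(¬ping_server).
Premise 10, O(¬recuse_self → ping_server), contraposes to O(¬ping_server → recuse_self); with O(¬ping_server) we get O(recuse_self).
Applying K to premise 7 (O(recuse_self → ¬renew_license)) and O(recuse_self) yields O(¬renew_license).
The contrapositive of premise 8 (O(¬reconcile_key → renew_license)) is O(¬renew_license → reconcile_key), and O(¬renew_license) is already established, so O(reconcile_key).
The contrapositive of premise 5 (O(retain_schedule → ¬reconcile_key)) is O(reconcile_key → ¬retain_schedule), and O(reconcile_key) is already established, so O(¬retain_schedule).
But premise 4, F(¬retain_schedule), means O(retain_schedule).
We now have both O(¬retain_schedule) and O(retain_schedule) — retain_schedule is simultaneously obligatory and forbidden, violating the D-axiom.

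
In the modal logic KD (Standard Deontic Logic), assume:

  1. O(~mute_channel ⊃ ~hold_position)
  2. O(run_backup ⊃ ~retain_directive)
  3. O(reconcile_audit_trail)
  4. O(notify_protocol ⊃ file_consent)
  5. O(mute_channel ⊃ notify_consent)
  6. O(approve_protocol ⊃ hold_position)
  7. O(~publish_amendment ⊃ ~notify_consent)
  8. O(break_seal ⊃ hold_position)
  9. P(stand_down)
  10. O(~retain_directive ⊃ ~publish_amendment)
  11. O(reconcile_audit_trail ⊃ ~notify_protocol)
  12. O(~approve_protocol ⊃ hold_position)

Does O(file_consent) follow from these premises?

No

Premise 4 is O(notify_protocol ⊃ file_consent), but O(notify_protocol) is not derivable from the premises, so it does not yield O(file_consent).
No other premise forces O(file_consent). An ideal world satisfying every premise can still have file_consent false, so O(file_consent) is not derivable.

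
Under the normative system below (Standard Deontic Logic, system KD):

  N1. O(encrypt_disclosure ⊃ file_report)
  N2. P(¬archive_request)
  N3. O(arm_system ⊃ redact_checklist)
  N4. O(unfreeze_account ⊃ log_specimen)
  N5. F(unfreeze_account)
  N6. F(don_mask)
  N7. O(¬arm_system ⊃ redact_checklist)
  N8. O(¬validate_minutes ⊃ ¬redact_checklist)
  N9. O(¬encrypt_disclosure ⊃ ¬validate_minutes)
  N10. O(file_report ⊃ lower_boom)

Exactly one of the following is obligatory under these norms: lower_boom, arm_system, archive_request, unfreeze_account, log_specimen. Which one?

Premises 7 and 3 cover both cases: O(¬arm_system ⊃ redact_checklist) and O(arm_system ⊃ redact_checklist). Since ¬arm_system ∨ arm_system is a tautology, O(redact_checklist) follows.
The contrapositive of premise 8 (O(¬validate_minutes ⊃ ¬redact_checklist)) is O(redact_checklist ⊃ validate_minutes), and O(redact_checklist) is already established, so O(validate_minutes).
The contrapositive of premise 9 (O(¬encrypt_disclosure ⊃ ¬validate_minutes)) is O(validate_minutes ⊃ encrypt_disclosure), and O(validate_minutes) is already established, so O(encrypt_disclosure).
Premise 1 is O(encrypt_disclosure ⊃ file_report); since O(encrypt_disclosure), deontic closure gives O(file_report).
Applying K to premise 10 (O(file_report ⊃ lower_boom)) and O(file_report) yields O(lower_boom).
So O(lower_boom) holds — lower_boom is obligatory. None of the other listed options is made obligatory by any chain of premises.

lower_boom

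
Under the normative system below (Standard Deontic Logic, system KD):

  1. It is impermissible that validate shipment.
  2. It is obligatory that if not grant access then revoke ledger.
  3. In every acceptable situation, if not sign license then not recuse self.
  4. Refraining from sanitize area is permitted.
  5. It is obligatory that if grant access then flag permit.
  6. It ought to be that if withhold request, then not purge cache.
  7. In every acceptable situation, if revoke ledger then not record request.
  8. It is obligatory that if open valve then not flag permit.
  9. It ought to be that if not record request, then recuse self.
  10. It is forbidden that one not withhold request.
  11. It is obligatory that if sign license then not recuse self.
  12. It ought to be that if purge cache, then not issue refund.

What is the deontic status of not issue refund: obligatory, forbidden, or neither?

Neither

Premise 12 is O(purge_cache → ¬issue_refund), but O(purge_cache) is not derivable from the premises, so it does not yield O(¬issue_refund).
No premise or chain of K-axiom applications forces O(¬issue_refund), and none forces O(issue_refund). So ¬issue_refund is neither obligatory nor forbidden under these norms.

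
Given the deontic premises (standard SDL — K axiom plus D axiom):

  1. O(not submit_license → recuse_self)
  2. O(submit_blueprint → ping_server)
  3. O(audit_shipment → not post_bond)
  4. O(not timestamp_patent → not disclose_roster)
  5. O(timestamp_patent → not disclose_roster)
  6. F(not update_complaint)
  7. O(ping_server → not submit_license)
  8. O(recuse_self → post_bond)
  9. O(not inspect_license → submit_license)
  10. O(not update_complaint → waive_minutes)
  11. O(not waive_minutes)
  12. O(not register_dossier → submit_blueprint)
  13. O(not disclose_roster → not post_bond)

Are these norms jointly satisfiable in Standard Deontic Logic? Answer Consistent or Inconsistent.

Consistent

Premise 10 is O(not update_complaint → waive_minutes), but O(not update_complaint) is not derivable from the premises, so it does not yield O(waive_minutes).
So O(waive_minutes) is not derivable, and the apparent clash with O(not waive_minutes) does not arise.
A world satisfying every obligation exists (e.g. audit_shipment=false, disclose_roster=false, inspect_license=false, ping_server=false, post_bond=false, recuse_self=false, register_dossier=true, submit_blueprint=false, submit_license=true, timestamp_patent=false, update_complaint=true, waive_minutes=false); no atom is both obligatory and forbidden, so the set is consistent.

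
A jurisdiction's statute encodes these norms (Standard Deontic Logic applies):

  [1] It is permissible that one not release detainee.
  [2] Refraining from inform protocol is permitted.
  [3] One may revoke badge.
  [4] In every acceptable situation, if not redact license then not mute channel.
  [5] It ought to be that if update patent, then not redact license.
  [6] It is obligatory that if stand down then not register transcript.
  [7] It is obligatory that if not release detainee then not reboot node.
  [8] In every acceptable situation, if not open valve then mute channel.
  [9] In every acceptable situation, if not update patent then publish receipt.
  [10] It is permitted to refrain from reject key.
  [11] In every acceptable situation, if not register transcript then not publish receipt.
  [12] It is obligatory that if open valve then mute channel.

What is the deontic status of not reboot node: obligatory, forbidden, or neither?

Premise 7 is O(¬release_detainee → ¬reboot_node), but O(¬release_detainee) is not derivable from the premises (the permission P(¬release_detainee) asserts only ¬O(release_detainee), not O(¬release_detainee)), so it does not yield O(¬reboot_node).
No premise or chain of K-axiom applications forces O(¬reboot_node), and none forces O(reboot_node). So ¬reboot_node is neither obligatory nor forbidden under these norms.

Neither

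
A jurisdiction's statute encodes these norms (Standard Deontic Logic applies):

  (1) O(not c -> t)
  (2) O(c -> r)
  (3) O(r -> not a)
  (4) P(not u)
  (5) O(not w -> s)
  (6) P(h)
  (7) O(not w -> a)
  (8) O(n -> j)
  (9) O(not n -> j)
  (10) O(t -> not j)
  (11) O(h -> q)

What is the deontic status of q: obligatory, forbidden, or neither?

Premise 11 is O(h -> q), but O(h) is not derivable from the premises (the permission P(h) asserts only not O(not h), not O(h)), so it does not yield O(q).
No premise or chain of K-axiom applications forces O(q), and none forces O(not q). So q is neither obligatory nor forbidden under these norms.

Neither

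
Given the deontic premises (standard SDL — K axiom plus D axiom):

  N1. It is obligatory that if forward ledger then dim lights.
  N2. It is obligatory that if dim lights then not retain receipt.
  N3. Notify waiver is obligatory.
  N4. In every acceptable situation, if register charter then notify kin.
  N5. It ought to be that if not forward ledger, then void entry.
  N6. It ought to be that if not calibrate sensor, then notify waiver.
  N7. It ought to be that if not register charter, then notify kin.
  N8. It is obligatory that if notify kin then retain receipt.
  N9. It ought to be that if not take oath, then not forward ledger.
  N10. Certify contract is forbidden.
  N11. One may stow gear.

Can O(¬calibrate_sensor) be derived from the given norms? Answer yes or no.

Premise 6 is O(¬calibrate_sensor → notify_waiver); even if O(notify_waiver) held, inferring O(¬calibrate_sensor) would be affirming the consequent — invalid.
No other premise forces O(¬calibrate_sensor). An ideal world satisfying every premise can still have ¬calibrate_sensor false, so O(¬calibrate_sensor) is not derivable.

No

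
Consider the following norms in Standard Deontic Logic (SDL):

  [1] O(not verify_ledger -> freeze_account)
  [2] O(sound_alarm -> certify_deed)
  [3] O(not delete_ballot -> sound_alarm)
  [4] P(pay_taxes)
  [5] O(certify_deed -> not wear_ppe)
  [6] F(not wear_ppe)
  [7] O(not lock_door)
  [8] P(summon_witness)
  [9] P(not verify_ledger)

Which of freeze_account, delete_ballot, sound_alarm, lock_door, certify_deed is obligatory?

Premise 6, F(not wear_ppe), is equivalent to O(wear_ppe).
Premise 5 is O(certify_deed -> not wear_ppe); contrapositively O(wear_ppe -> not certify_deed). Since O(wear_ppe) holds, K gives O(not certify_deed).
Premise 2, O(sound_alarm -> certify_deed), contraposes to O(not certify_deed -> not sound_alarm); with O(not certify_deed) we get O(not sound_alarm).
Premise 3, O(not delete_ballot -> sound_alarm), contraposes to O(not sound_alarm -> delete_ballot); with O(not sound_alarm) we get O(delete_ballot).
So O(delete_ballot) holds — delete_ballot is obligatory. None of the other listed options is made obligatory by any chain of premises.

delete_ballot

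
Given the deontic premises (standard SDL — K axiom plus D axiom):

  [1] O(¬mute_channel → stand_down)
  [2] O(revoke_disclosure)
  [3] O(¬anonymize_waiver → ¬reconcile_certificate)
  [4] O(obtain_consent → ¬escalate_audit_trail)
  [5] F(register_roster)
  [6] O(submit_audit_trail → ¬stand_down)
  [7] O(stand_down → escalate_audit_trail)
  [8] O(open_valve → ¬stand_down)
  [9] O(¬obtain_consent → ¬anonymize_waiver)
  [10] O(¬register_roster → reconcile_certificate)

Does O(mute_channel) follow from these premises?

Premise 5 is F(register_roster), i.e. O(¬register_roster).
Premise 10 is O(¬register_roster → reconcile_certificate); since O(¬register_roster), deontic closure gives O(reconcile_certificate).
Premise 3 is O(¬anonymize_waiver → ¬reconcile_certificate); contrapositively O(reconcile_certificate → anonymize_waiver). Since O(reconcile_certificate) holds, K gives O(anonymize_waiver).
Premise 9 is O(¬obtain_consent → ¬anonymize_waiver); contrapositively O(anonymize_waiver → obtain_consent). Since O(anonymize_waiver) holds, K gives O(obtain_consent).
From O(obtain_consent) and premise 4, O(obtain_consent → ¬escalate_audit_trail), we obtain O(¬escalate_audit_trail).
Premise 7, O(stand_down → escalate_audit_trail), contraposes to O(¬escalate_audit_trail → ¬stand_down); with O(¬escalate_audit_trail) we get O(¬stand_down).
Premise 1 is O(¬mute_channel → stand_down); contrapositively O(¬stand_down → mute_channel). Since O(¬stand_down) holds, K gives O(mute_channel).
Premises 2, 6, 8 do not contribute to this derivation.
So O(mute_channel) follows.

Yes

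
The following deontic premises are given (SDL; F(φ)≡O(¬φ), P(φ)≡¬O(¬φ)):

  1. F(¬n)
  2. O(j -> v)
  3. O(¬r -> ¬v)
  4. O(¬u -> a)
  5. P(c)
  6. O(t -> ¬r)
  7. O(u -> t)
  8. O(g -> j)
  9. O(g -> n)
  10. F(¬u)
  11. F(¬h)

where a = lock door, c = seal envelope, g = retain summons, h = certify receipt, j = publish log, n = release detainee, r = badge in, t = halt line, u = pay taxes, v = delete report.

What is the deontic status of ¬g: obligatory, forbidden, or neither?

Obligatory

F(¬u) at premise 10 means O(u).
From O(u) and premise 7, O(u -> t), we obtain O(t).
With premise 6, O(t -> ¬r), the K-axiom yields O(¬r).
Premise 3 is O(¬r -> ¬v); since O(¬r), deontic closure gives O(¬v).
The contrapositive of premise 2 (O(j -> v)) is O(¬v -> ¬j), and O(¬v) is already established, so O(¬j).
Premise 8 is O(g -> j); contrapositively O(¬j -> ¬g). Since O(¬j) holds, K gives O(¬g).
Premises 1, 4, 5, 9, 11 do not contribute to this derivation.
Hence ¬g is obligatory.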